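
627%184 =75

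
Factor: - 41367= - 3^1*13789^1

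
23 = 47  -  24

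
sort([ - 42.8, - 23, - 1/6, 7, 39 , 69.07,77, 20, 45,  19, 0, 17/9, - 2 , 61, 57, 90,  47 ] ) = [ - 42.8,- 23, - 2, - 1/6, 0, 17/9, 7, 19, 20, 39,45, 47, 57,61, 69.07,77,90 ] 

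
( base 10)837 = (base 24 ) 1al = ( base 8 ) 1505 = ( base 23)1D9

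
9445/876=10+685/876 = 10.78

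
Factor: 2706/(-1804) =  - 2^(-1 ) * 3^1 = - 3/2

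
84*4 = 336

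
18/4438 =9/2219= 0.00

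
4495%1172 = 979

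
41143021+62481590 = 103624611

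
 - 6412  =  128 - 6540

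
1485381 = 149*9969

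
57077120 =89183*640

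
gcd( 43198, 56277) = 1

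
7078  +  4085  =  11163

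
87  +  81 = 168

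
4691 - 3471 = 1220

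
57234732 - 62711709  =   - 5476977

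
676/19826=338/9913 = 0.03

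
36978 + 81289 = 118267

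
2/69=2/69 =0.03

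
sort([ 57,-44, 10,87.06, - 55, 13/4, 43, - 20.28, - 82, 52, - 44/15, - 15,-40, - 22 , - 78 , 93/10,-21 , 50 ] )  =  [  -  82, - 78 , - 55,  -  44, - 40,  -  22, - 21, - 20.28, - 15, - 44/15,13/4,93/10,10 , 43,50, 52,57, 87.06 ] 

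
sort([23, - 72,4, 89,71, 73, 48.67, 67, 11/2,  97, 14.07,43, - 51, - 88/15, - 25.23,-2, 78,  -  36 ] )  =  [ - 72, - 51, - 36, - 25.23,-88/15, - 2, 4 , 11/2, 14.07,23 , 43, 48.67, 67,71, 73,  78, 89, 97 ] 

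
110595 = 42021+68574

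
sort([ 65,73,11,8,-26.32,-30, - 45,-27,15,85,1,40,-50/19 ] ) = [-45, - 30,-27,  -  26.32, - 50/19, 1,8, 11, 15,40,65,73,85]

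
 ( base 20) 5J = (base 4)1313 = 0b1110111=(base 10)119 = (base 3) 11102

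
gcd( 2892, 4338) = 1446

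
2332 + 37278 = 39610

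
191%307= 191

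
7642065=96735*79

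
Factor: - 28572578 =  -2^1*23^1*621143^1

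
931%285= 76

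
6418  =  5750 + 668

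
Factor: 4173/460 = 2^( - 2)*3^1*5^( - 1)*13^1*23^( - 1)*107^1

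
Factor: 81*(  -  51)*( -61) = 3^5*17^1*61^1 = 251991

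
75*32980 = 2473500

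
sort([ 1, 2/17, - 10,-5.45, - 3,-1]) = [-10,-5.45, - 3, - 1 , 2/17, 1]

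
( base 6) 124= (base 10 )52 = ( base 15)37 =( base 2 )110100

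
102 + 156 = 258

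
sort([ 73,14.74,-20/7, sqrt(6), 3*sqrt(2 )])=[ - 20/7,sqrt (6) , 3*sqrt(2 ), 14.74,73]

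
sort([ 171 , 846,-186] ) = [-186, 171,846]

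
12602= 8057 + 4545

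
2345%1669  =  676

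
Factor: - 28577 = -17^1 * 41^2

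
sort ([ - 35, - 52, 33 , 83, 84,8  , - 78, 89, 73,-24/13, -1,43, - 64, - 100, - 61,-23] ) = [ - 100, - 78 , - 64, - 61, - 52,  -  35, - 23, - 24/13, - 1,8, 33, 43, 73 , 83,84, 89] 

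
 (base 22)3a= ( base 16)4c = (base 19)40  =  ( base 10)76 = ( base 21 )3d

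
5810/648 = 8+313/324 = 8.97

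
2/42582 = 1/21291 = 0.00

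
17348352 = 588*29504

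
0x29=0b101001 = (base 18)25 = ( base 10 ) 41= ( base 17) 27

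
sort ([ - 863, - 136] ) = [ - 863 , - 136 ]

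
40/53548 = 10/13387 = 0.00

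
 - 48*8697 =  - 417456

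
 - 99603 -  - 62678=-36925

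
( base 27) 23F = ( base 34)1BO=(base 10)1554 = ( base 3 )2010120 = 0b11000010010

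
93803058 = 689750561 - 595947503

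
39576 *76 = 3007776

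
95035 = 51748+43287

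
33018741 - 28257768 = 4760973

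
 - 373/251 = -373/251 = - 1.49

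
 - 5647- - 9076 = 3429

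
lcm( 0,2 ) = 0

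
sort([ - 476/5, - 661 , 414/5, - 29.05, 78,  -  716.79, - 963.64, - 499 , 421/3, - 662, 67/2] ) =[  -  963.64,-716.79,  -  662, - 661,  -  499 , - 476/5, - 29.05,67/2,78,414/5,421/3 ] 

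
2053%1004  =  45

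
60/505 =12/101 = 0.12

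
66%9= 3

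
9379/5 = 1875 + 4/5 = 1875.80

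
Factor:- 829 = -829^1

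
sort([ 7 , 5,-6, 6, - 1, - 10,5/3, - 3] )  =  [ - 10,-6, - 3 , - 1,5/3,5, 6, 7]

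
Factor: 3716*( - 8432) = -2^6 *17^1*31^1 * 929^1 = - 31333312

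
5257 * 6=31542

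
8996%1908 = 1364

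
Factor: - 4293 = -3^4*53^1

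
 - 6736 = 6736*(- 1)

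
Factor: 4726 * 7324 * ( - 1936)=-67011201664=- 2^7*11^2 * 17^1*139^1*1831^1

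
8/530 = 4/265 = 0.02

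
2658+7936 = 10594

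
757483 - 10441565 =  - 9684082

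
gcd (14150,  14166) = 2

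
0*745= 0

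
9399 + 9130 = 18529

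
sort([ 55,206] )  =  [ 55,206] 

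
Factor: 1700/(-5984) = - 2^( - 3)*5^2*11^(-1) = - 25/88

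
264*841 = 222024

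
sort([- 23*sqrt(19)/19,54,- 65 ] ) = [ - 65, - 23*sqrt(19)/19, 54] 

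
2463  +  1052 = 3515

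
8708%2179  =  2171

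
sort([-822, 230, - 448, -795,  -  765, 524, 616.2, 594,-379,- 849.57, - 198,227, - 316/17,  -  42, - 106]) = [  -  849.57,-822, - 795,-765, - 448, - 379,  -  198, - 106,-42, - 316/17, 227, 230, 524 , 594, 616.2]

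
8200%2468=796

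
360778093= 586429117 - 225651024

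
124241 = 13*9557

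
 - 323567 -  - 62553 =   -  261014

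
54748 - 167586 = -112838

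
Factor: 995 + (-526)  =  469= 7^1*67^1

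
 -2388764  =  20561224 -22949988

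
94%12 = 10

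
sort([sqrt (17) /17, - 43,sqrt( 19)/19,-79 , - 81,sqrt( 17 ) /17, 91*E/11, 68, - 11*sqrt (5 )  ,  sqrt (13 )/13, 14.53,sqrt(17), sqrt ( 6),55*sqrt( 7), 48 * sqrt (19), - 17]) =[ - 81, - 79, - 43, - 11*sqrt (5 ),  -  17,sqrt( 19)/19,sqrt( 17 )/17, sqrt(17)/17,sqrt(13)/13,sqrt(6), sqrt(17),14.53,91*E/11, 68,55*sqrt(7 ), 48*sqrt( 19 ) ] 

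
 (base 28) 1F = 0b101011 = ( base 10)43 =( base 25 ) 1I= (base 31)1c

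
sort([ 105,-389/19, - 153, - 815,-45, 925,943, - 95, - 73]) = [  -  815, - 153, - 95, - 73, - 45, - 389/19,105, 925,943]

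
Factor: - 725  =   -5^2 * 29^1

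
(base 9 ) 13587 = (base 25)EJ7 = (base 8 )22020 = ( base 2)10010000010000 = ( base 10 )9232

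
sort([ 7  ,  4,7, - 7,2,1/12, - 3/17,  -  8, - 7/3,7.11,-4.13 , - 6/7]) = [ - 8, - 7, - 4.13, - 7/3, - 6/7, - 3/17,1/12 , 2, 4, 7 , 7,7.11 ]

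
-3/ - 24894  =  1/8298 = 0.00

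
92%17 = 7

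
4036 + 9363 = 13399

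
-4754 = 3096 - 7850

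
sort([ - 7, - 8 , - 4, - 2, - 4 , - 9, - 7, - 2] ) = [ - 9, - 8, - 7, - 7, - 4,-4,  -  2,-2 ]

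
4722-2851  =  1871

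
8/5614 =4/2807 = 0.00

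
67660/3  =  22553 + 1/3=22553.33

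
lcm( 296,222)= 888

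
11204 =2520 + 8684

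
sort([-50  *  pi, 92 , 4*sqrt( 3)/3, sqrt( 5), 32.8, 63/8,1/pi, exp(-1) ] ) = [- 50* pi, 1/pi,exp( - 1 ), sqrt(5), 4*sqrt( 3)/3, 63/8, 32.8,92] 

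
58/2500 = 29/1250 = 0.02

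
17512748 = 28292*619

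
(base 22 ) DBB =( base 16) 1991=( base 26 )9HJ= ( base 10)6545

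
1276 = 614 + 662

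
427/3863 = 427/3863  =  0.11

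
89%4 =1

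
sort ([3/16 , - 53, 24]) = [ - 53, 3/16, 24 ]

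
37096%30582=6514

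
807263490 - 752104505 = 55158985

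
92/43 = 92/43 = 2.14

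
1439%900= 539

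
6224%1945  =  389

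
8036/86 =93 + 19/43=93.44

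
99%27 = 18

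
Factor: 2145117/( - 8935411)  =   - 3^1*13^2*4231^1*8935411^( - 1) 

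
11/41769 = 11/41769 = 0.00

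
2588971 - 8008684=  - 5419713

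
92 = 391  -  299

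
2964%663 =312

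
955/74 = 955/74 = 12.91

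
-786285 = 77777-864062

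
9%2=1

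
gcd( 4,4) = 4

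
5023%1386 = 865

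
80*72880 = 5830400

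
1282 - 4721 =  - 3439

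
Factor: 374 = 2^1*11^1*17^1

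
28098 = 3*9366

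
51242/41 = 1249+33/41 = 1249.80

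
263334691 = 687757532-424422841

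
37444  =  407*92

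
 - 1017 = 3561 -4578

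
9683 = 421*23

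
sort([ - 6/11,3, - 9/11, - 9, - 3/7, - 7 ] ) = [ - 9, - 7,-9/11, - 6/11, - 3/7, 3]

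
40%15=10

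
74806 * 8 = 598448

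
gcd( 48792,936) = 24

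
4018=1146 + 2872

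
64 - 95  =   - 31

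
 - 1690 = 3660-5350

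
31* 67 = 2077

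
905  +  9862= 10767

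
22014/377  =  22014/377 = 58.39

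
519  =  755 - 236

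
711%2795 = 711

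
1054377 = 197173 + 857204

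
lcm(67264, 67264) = 67264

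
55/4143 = 55/4143 = 0.01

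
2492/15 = 166 + 2/15=166.13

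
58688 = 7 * 8384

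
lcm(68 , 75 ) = 5100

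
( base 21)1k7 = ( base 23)1EH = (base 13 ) 51a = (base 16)364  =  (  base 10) 868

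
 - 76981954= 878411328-955393282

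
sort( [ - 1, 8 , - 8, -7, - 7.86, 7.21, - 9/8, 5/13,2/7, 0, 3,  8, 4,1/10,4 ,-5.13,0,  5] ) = [ - 8, - 7.86, - 7,- 5.13, -9/8, - 1,0,  0, 1/10, 2/7,5/13, 3,4, 4, 5, 7.21, 8,8]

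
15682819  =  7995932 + 7686887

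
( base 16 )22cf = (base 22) i91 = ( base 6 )105131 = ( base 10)8911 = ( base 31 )98E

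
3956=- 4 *( - 989)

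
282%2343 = 282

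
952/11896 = 119/1487 = 0.08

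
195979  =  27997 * 7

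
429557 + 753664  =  1183221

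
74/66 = 37/33 = 1.12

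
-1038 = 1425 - 2463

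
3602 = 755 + 2847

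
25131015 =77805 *323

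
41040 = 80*513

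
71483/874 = 81+689/874  =  81.79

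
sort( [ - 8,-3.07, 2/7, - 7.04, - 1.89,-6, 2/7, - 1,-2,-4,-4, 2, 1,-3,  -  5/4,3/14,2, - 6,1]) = [-8, - 7.04,-6,-6,-4, - 4,-3.07,-3, - 2, - 1.89,-5/4,-1, 3/14, 2/7, 2/7, 1,1,2, 2]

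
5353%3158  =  2195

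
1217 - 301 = 916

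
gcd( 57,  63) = 3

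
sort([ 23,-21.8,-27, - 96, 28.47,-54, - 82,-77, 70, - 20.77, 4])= [  -  96 ,- 82,-77,- 54,-27, - 21.8 , - 20.77,4, 23, 28.47, 70]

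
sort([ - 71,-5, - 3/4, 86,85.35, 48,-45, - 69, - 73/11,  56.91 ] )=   [ - 71, - 69, - 45, - 73/11, - 5, - 3/4,  48,56.91,85.35,86]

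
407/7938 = 407/7938 = 0.05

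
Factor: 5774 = 2^1*2887^1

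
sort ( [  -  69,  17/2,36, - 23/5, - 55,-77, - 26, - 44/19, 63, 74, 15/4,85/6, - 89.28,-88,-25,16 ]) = [ - 89.28, - 88, - 77, - 69, -55, - 26, - 25, - 23/5, - 44/19,15/4,17/2, 85/6,16,36, 63,  74] 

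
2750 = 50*55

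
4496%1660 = 1176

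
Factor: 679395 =3^1*5^1*45293^1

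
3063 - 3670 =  - 607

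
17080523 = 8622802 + 8457721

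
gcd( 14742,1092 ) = 546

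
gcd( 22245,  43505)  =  5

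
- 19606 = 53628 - 73234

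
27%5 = 2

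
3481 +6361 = 9842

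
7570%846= 802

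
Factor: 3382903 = 347^1*9749^1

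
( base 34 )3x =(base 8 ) 207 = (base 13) A5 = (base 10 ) 135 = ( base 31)4B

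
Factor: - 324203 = - 11^1*29473^1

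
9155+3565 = 12720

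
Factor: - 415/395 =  - 79^( - 1 )*83^1 = - 83/79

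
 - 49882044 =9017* (  -  5532 ) 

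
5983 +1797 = 7780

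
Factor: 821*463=463^1*821^1 = 380123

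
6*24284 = 145704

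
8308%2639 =391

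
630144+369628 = 999772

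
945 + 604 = 1549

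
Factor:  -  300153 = -3^1*7^1*14293^1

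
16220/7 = 2317 + 1/7= 2317.14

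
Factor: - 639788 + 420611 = -219177 = - 3^2*7^3 * 71^1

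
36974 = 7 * 5282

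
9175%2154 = 559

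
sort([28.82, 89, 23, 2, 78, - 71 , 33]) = [ - 71,2, 23, 28.82  ,  33 , 78, 89]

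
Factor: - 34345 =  - 5^1*6869^1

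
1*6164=6164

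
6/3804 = 1/634 = 0.00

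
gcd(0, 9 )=9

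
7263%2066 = 1065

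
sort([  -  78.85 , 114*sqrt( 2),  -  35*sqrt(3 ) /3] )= [ - 78.85, - 35*sqrt(3)/3,114*sqrt(2) ]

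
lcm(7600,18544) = 463600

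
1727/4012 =1727/4012 = 0.43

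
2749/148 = 2749/148 = 18.57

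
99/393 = 33/131 = 0.25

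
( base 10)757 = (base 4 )23311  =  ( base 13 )463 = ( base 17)2a9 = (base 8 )1365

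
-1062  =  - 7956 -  - 6894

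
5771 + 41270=47041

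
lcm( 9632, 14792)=414176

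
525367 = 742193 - 216826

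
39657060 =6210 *6386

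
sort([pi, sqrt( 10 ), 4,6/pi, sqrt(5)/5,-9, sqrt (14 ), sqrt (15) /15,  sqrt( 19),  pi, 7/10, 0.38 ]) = [ - 9, sqrt(15 ) /15, 0.38, sqrt(5 )/5,  7/10,6/pi , pi,pi, sqrt ( 10 ),sqrt( 14 ), 4 , sqrt( 19 )]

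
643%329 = 314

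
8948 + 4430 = 13378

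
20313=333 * 61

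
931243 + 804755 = 1735998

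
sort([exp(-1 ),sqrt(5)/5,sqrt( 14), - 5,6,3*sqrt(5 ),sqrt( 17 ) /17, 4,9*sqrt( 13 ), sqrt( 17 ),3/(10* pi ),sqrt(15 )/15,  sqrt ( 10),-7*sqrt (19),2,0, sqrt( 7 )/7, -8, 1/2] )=[ - 7 * sqrt( 19 ), - 8  , - 5,  0,3/( 10*pi),sqrt( 17) /17,sqrt( 15 ) /15,exp( - 1),  sqrt (7)/7,sqrt( 5)/5,1/2,2,sqrt(10 ),sqrt( 14),  4, sqrt (17), 6,3*sqrt( 5), 9*sqrt( 13) ] 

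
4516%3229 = 1287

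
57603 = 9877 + 47726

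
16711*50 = 835550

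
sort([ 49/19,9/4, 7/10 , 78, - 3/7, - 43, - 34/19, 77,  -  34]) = [ - 43,-34, - 34/19, - 3/7, 7/10,9/4,49/19,  77, 78] 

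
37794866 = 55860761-18065895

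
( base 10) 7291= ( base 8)16173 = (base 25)BGG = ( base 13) 341b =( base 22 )f19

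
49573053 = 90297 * 549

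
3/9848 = 3/9848 = 0.00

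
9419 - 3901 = 5518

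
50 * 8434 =421700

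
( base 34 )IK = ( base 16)278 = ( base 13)398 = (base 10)632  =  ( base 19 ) 1e5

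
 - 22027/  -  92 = 239 + 39/92  =  239.42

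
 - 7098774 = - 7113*998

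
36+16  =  52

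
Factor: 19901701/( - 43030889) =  - 11^(-1)*37^( - 1)*105727^( - 1)*19901701^1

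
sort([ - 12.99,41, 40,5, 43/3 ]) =[ - 12.99, 5, 43/3,40, 41]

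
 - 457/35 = - 457/35  =  - 13.06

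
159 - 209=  - 50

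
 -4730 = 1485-6215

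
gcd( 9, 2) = 1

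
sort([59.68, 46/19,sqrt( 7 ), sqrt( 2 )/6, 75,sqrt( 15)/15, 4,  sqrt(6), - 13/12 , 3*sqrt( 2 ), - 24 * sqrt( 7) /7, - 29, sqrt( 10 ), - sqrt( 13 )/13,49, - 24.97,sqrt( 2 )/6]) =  [ - 29, - 24.97 , - 24 * sqrt( 7)/7, - 13/12, - sqrt( 13)/13,sqrt( 2)/6,sqrt( 2)/6,sqrt(15 )/15,  46/19 , sqrt( 6), sqrt( 7),  sqrt(10), 4,3*sqrt( 2 ),49,59.68,75 ]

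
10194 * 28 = 285432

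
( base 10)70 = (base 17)42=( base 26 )2I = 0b1000110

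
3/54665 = 3/54665=0.00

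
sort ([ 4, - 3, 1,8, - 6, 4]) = [ - 6,- 3,1, 4, 4, 8]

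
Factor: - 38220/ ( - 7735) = 84/17 = 2^2*3^1*7^1*17^( - 1) 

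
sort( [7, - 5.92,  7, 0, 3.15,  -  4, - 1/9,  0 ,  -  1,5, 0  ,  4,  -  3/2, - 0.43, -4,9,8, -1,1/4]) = [ - 5.92, - 4, - 4, - 3/2, - 1, - 1,-0.43, - 1/9,0,0,0, 1/4, 3.15, 4,5, 7,  7,8,9 ] 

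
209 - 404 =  - 195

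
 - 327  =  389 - 716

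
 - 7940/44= - 1985/11 = - 180.45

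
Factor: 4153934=2^1*2076967^1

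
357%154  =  49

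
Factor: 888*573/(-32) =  - 63603/4 = - 2^( - 2 )*3^2*37^1*191^1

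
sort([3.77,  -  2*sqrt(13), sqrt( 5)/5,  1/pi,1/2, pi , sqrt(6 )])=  [ - 2*sqrt(13 ), 1/pi, sqrt(5 )/5, 1/2,sqrt( 6 ),  pi, 3.77]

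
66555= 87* 765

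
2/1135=2/1135 = 0.00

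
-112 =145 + -257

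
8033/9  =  892 +5/9 = 892.56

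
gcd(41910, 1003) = 1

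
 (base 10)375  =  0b101110111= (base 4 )11313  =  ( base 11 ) 311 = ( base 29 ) CR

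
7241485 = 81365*89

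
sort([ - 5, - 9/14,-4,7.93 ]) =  [-5,-4, - 9/14,7.93 ] 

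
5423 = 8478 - 3055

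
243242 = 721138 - 477896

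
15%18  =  15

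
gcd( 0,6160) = 6160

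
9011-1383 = 7628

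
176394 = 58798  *3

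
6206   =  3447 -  - 2759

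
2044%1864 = 180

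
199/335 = 199/335 = 0.59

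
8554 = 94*91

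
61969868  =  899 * 68932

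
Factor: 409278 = 2^1 * 3^1* 68213^1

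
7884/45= 175 + 1/5 = 175.20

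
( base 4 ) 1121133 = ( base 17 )12df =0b1011001011111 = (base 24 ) 9MF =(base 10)5727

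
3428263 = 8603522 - 5175259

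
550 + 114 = 664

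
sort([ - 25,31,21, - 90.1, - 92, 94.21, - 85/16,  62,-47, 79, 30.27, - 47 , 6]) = [ - 92, - 90.1, - 47, - 47, - 25,-85/16, 6, 21,  30.27,  31,62, 79,94.21]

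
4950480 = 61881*80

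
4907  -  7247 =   -  2340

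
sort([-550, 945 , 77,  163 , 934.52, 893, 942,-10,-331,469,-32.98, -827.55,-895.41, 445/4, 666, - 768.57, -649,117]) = [  -  895.41, - 827.55, - 768.57,- 649, - 550,-331 , - 32.98, - 10,77,445/4, 117,163,469,666,893,934.52, 942,945 ] 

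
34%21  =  13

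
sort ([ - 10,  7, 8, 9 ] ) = [-10,7, 8,9]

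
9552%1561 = 186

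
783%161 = 139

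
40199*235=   9446765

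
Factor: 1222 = 2^1*13^1*47^1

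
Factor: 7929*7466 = 59197914 = 2^1 * 3^2 *881^1*3733^1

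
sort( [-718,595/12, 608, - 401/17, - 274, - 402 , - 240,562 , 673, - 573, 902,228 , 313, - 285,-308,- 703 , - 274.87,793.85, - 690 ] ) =[-718,- 703 ,  -  690, - 573, - 402, - 308,-285, - 274.87,-274,-240,- 401/17, 595/12, 228,313, 562,608,673  ,  793.85,902] 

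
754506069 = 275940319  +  478565750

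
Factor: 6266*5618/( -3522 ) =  - 17601194/1761 = -  2^1*3^(-1)*13^1*53^2*241^1*587^( - 1 ) 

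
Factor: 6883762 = 2^1*23^1 * 263^1* 569^1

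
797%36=5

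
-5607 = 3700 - 9307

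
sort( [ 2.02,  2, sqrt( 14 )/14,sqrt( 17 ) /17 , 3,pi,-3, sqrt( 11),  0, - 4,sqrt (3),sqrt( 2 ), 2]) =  [ - 4, -3 , 0,  sqrt( 17)/17, sqrt( 14) /14, sqrt( 2),sqrt(3),2 , 2,2.02,3, pi,sqrt( 11 )]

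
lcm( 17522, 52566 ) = 52566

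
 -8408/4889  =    -  2 + 1370/4889 = -1.72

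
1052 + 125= 1177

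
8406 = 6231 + 2175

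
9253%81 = 19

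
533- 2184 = -1651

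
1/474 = 1/474 = 0.00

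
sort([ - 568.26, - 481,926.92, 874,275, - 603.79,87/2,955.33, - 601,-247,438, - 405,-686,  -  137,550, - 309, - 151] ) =[-686,- 603.79, - 601, - 568.26,-481, - 405,-309 , - 247,  -  151, - 137, 87/2,275,438, 550,874, 926.92, 955.33]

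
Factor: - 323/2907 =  - 1/9  =  - 3^(-2 ) 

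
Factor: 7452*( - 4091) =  - 2^2*3^4*23^1*4091^1 = - 30486132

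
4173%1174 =651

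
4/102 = 2/51  =  0.04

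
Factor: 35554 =2^1 * 29^1 * 613^1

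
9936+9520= 19456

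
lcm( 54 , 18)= 54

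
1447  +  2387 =3834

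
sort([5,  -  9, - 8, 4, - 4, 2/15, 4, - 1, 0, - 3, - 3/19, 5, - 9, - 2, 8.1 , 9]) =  [-9 ,  -  9, - 8, - 4, - 3, - 2, - 1,- 3/19, 0, 2/15, 4,4,5, 5,8.1, 9]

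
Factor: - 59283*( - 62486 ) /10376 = 2^( - 2)*3^2*7^1*157^1*199^1  *  941^1*1297^( - 1)  =  1852178769/5188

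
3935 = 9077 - 5142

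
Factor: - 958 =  - 2^1*479^1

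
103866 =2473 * 42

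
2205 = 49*45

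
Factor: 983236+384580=1367816 = 2^3 * 37^1 * 4621^1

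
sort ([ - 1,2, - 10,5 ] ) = [ - 10, - 1 , 2, 5]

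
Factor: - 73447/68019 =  - 3^(  -  1)*7^( -1) * 11^2*41^(- 1)*79^(  -  1 )*607^1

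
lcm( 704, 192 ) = 2112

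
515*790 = 406850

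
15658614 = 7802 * 2007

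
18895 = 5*3779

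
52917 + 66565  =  119482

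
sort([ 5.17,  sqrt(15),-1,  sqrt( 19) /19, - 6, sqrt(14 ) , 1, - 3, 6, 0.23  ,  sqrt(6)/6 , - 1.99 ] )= [ - 6, - 3, - 1.99, - 1, sqrt(19 )/19, 0.23, sqrt( 6) /6, 1,sqrt( 14) , sqrt( 15), 5.17, 6 ] 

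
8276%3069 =2138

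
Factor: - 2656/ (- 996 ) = 8/3=2^3*3^( - 1 )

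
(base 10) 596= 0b1001010100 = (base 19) 1c7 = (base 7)1511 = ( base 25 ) NL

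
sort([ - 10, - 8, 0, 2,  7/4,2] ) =[ - 10, - 8, 0 , 7/4,  2, 2]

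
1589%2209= 1589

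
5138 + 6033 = 11171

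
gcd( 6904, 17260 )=3452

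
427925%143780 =140365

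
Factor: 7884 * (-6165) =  - 48604860 = - 2^2 * 3^5 * 5^1 * 73^1 * 137^1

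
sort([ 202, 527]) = [ 202,527 ] 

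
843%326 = 191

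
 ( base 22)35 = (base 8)107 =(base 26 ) 2j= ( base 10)71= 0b1000111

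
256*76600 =19609600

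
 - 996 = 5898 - 6894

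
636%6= 0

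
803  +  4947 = 5750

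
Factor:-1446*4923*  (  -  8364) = 2^3 * 3^4 * 17^1*41^1*241^1*547^1=59540455512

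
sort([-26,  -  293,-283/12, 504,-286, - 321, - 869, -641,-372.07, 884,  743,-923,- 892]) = [ - 923, - 892, - 869 , - 641,  -  372.07 ,  -  321, -293,-286,  -  26,- 283/12, 504,743,  884 ]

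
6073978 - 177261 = 5896717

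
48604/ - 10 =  - 4861  +  3/5= -4860.40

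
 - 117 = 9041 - 9158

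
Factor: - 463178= - 2^1*231589^1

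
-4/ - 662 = 2/331 = 0.01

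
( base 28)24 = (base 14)44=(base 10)60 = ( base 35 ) 1p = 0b111100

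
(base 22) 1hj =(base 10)877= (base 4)31231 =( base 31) S9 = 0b1101101101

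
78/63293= 78/63293 =0.00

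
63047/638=98+523/638= 98.82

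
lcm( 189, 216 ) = 1512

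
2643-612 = 2031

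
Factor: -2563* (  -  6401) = 16405763 = 11^1* 37^1*173^1*233^1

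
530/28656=265/14328 =0.02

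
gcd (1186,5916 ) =2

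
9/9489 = 3/3163=0.00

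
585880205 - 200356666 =385523539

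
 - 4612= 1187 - 5799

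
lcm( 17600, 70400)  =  70400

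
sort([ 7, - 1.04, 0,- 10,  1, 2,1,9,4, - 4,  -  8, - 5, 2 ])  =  [ - 10, - 8, - 5, - 4, - 1.04,  0,1,1,2,  2,4, 7,9 ] 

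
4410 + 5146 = 9556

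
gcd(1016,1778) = 254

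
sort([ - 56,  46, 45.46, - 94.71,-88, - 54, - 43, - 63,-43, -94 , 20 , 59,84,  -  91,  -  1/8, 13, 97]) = [ - 94.71,- 94, - 91,-88, - 63, - 56, -54,- 43, - 43,  -  1/8, 13,20, 45.46, 46,59, 84, 97 ] 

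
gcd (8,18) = 2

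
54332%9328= 7692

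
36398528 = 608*59866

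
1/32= 1/32 =0.03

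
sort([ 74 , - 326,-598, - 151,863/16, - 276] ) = [ - 598, - 326, - 276, - 151,863/16,74] 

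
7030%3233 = 564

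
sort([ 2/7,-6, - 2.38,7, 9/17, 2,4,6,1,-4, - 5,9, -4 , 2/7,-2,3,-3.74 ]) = [ - 6, - 5, -4 ,-4, - 3.74, - 2.38,-2,2/7 , 2/7,9/17,1,2 , 3,4,6, 7,9 ] 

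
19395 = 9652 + 9743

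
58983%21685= 15613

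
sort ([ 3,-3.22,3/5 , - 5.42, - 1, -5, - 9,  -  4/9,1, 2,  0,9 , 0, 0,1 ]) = [ -9 , - 5.42,-5, - 3.22,  -  1,-4/9,0 , 0,0 , 3/5,1,1,2,  3,9 ]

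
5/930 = 1/186 = 0.01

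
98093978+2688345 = 100782323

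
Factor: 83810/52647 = 2^1*3^( - 1)*  5^1*7^(-1)*17^2*23^ ( - 1)*29^1*109^( - 1)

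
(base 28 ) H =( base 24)h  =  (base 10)17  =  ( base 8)21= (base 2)10001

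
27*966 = 26082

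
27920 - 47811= - 19891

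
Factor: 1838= 2^1*919^1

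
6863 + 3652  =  10515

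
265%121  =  23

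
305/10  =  30 + 1/2 = 30.50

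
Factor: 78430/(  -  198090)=  -  3^( - 2 )*11^1*23^1*71^( - 1) = - 253/639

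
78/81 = 26/27 = 0.96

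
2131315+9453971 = 11585286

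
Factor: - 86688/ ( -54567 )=2^5*3^( - 1)*7^1*47^( - 1)  =  224/141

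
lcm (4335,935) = 47685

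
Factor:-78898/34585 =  - 2^1*5^ ( - 1) * 103^1 * 383^1*6917^( - 1 )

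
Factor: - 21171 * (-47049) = 3^2*7057^1*15683^1 = 996074379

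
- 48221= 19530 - 67751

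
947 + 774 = 1721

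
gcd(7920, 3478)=2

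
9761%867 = 224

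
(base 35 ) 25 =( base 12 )63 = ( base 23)36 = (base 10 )75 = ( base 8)113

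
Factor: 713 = 23^1*31^1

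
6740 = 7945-1205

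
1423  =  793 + 630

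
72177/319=72177/319 = 226.26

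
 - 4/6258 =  - 1 + 3127/3129 = - 0.00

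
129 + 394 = 523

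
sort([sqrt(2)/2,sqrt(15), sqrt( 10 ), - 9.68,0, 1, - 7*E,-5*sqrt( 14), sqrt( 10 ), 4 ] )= [ - 7*E ,  -  5*sqrt(14), - 9.68,  0,sqrt(2 ) /2, 1 , sqrt( 10),sqrt(10 ), sqrt( 15 ), 4] 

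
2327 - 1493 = 834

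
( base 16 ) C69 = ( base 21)746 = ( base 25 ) 522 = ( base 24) 5c9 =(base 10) 3177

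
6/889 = 6/889 = 0.01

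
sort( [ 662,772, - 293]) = [-293, 662, 772 ]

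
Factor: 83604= 2^2 * 3^1*6967^1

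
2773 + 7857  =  10630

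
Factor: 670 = 2^1 * 5^1*67^1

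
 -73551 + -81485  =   - 155036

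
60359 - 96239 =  - 35880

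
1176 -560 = 616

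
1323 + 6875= 8198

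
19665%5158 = 4191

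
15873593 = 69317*229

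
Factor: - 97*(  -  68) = 2^2 * 17^1*97^1 = 6596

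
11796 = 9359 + 2437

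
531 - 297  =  234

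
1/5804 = 1/5804 = 0.00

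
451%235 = 216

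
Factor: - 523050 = - 2^1*3^1*5^2*11^1*317^1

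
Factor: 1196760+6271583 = 1283^1*5821^1 = 7468343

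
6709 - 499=6210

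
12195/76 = 160 + 35/76 =160.46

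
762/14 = 54+3/7= 54.43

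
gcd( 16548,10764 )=12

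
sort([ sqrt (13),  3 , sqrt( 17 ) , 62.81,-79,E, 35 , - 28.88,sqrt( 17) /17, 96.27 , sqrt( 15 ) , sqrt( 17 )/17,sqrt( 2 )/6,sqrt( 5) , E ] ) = [ - 79, - 28.88 , sqrt( 2 )/6,  sqrt( 17 )/17, sqrt(17 )/17,sqrt(5 ) , E , E, 3,sqrt( 13),sqrt ( 15 ), sqrt(17),35, 62.81, 96.27] 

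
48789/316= 154 + 125/316 = 154.40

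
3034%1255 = 524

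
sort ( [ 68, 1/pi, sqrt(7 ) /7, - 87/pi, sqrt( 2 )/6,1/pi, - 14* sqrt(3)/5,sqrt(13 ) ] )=[ - 87/pi, - 14*sqrt( 3 )/5,sqrt(2)/6,  1/pi, 1/pi, sqrt( 7)/7,sqrt( 13), 68]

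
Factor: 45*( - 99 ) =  - 4455= - 3^4*5^1*11^1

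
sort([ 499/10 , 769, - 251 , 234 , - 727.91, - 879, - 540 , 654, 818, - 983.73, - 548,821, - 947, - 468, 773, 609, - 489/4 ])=[  -  983.73, - 947, - 879, - 727.91, - 548, - 540, - 468, - 251, - 489/4, 499/10, 234,609, 654,  769, 773, 818,  821]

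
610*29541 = 18020010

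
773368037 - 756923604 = 16444433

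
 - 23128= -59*392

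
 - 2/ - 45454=1/22727 = 0.00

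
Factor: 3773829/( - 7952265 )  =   - 3^( - 1 )*5^( - 1)*61^( - 1 )*223^1 * 2897^( -1 )*5641^1=   - 1257943/2650755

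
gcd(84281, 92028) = 1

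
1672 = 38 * 44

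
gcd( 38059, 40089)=7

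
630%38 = 22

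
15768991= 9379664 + 6389327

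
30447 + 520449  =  550896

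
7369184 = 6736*1094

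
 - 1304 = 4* ( - 326) 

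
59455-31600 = 27855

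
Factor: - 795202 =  - 2^1*23^1*59^1*293^1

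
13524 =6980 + 6544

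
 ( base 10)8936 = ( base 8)21350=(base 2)10001011101000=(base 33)86Q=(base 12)5208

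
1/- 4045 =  - 1/4045 = - 0.00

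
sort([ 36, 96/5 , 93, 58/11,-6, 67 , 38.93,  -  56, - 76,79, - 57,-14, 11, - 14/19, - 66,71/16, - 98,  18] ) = [ - 98,-76, - 66,-57, - 56, - 14,  -  6, - 14/19, 71/16, 58/11 , 11, 18,96/5,36, 38.93, 67, 79, 93 ] 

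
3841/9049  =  3841/9049 = 0.42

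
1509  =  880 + 629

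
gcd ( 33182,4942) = 706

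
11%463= 11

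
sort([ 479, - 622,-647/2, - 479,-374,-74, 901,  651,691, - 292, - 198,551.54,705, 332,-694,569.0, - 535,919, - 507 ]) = [- 694,  -  622, - 535,-507, - 479,-374,-647/2, - 292, - 198, -74,332,479 , 551.54, 569.0,651,691,705,901 , 919]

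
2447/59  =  41+28/59 = 41.47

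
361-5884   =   - 5523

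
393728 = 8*49216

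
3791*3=11373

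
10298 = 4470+5828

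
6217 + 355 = 6572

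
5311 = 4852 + 459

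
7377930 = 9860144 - 2482214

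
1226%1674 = 1226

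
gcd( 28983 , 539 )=1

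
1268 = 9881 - 8613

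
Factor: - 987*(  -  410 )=404670 =2^1*3^1*5^1*7^1*41^1* 47^1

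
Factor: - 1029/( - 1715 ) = 3^1*5^( - 1 ) = 3/5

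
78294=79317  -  1023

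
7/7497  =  1/1071 = 0.00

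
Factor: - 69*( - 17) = 1173 = 3^1*17^1*23^1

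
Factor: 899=29^1 * 31^1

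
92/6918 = 46/3459 = 0.01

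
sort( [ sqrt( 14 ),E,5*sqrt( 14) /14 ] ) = [ 5*sqrt( 14 )/14, E,sqrt( 14) ] 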